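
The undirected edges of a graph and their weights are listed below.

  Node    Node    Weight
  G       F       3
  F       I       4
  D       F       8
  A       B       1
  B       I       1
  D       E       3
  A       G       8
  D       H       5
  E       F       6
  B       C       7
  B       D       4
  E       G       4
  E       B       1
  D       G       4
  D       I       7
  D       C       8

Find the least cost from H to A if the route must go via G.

Shortest H→G: H–D–G = 9
Shortest G→A: G–E–B–A = 6
Total via G: 9 + 6 = 15.

15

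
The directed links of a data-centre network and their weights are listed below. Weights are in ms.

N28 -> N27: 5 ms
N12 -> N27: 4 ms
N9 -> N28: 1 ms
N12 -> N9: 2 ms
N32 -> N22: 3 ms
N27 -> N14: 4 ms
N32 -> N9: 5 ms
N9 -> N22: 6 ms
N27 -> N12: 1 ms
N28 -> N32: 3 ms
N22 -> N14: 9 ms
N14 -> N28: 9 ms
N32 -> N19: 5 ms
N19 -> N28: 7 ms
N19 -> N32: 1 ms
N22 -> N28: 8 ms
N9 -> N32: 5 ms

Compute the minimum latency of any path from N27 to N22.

Settle nodes by increasing distance from N27:
N27: 0
N12: 1  (via N27)
N9: 3  (via N12)
N28: 4  (via N9)
N14: 4  (via N27)
N32: 7  (via N28)
N22: 9  (via N9)
Shortest route: N27–N12–N9–N22 = 9 ms.

9 ms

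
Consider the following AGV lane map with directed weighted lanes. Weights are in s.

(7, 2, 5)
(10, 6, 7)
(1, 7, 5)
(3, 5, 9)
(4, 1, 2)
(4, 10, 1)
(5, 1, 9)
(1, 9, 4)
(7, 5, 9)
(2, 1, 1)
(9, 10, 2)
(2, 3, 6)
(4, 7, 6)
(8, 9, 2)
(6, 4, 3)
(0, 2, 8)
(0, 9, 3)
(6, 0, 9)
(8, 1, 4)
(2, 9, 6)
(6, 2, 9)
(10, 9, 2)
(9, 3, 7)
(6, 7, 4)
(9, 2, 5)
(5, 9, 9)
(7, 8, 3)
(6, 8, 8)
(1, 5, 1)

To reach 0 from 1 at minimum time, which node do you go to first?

Compare a few routes:
1–9–10–6–0: 4+2+7+9 = 22
1–7–8–9–10–6–0: 5+3+2+2+7+9 = 28
The minimum is 22 s via 1–9–10–6–0.
So from 1 the first move is to 9.

9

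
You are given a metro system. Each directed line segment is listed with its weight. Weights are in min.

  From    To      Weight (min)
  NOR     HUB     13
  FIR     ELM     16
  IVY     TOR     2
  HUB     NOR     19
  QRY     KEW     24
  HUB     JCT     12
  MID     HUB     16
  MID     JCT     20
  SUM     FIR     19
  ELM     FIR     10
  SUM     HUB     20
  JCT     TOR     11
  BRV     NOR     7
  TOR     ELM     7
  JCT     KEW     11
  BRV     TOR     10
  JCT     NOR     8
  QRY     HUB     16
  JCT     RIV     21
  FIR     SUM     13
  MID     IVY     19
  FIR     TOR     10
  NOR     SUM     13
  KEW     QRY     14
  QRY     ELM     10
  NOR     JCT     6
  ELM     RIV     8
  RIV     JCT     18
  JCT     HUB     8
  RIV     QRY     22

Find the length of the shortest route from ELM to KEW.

Settle nodes by increasing distance from ELM:
ELM: 0
RIV: 8  (via ELM)
FIR: 10  (via ELM)
TOR: 20  (via FIR)
SUM: 23  (via FIR)
JCT: 26  (via RIV)
QRY: 30  (via RIV)
NOR: 34  (via JCT)
HUB: 34  (via JCT)
KEW: 37  (via JCT)
Shortest route: ELM–RIV–JCT–KEW = 37 min.

37 min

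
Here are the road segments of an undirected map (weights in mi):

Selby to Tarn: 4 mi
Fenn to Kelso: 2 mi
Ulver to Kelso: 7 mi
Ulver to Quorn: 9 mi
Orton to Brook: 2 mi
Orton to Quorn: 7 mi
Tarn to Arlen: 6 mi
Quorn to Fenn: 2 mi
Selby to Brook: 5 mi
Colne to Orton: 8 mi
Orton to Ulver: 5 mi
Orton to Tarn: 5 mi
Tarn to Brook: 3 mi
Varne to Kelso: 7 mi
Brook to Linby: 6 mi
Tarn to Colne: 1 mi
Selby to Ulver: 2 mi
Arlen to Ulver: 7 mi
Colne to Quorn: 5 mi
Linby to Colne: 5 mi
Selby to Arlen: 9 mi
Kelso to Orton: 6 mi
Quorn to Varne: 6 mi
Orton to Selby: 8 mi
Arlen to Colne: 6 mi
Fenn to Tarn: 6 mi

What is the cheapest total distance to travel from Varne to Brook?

15 mi

Shortest distances from Varne:
Varne: 0
Quorn: 6  (via Varne)
Kelso: 7  (via Varne)
Fenn: 8  (via Quorn)
Colne: 11  (via Quorn)
Tarn: 12  (via Colne)
Orton: 13  (via Quorn)
Ulver: 14  (via Kelso)
Brook: 15  (via Tarn)
Shortest route: Varne–Quorn–Colne–Tarn–Brook = 15 mi.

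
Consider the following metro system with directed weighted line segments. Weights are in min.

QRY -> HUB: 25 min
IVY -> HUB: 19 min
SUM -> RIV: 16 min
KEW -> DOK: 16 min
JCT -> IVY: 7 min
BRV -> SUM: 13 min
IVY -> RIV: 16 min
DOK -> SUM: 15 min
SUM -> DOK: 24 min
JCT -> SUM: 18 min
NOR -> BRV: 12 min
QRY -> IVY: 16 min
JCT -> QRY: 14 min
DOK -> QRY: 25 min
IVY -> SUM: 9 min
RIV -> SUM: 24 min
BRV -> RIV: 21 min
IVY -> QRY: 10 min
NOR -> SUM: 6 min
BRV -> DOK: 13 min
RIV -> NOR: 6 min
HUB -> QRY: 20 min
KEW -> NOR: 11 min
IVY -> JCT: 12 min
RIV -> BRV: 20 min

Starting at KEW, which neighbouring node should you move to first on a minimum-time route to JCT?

Compare a few routes:
KEW - DOK - QRY - IVY - JCT: 16+25+16+12 = 69
KEW - NOR - BRV - DOK - QRY - IVY - JCT: 11+12+13+25+16+12 = 89
Cheapest is KEW - DOK - QRY - IVY - JCT at 69 min.
So from KEW the first move is to DOK.

DOK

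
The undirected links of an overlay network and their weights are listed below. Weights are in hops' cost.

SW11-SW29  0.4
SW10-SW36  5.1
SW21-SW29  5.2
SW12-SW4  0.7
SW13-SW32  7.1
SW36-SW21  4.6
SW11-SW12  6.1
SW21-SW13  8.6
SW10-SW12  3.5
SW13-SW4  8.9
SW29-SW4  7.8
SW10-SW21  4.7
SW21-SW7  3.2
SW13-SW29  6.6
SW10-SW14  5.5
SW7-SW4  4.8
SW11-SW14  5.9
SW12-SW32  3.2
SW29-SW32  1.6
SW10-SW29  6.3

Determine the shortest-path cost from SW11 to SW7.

Running Dijkstra from SW11:
SW11: 0
SW29: 0.4  (via SW11)
SW32: 2  (via SW29)
SW12: 5.2  (via SW32)
SW21: 5.6  (via SW29)
SW14: 5.9  (via SW11)
SW4: 5.9  (via SW12)
SW10: 6.7  (via SW29)
SW13: 7  (via SW29)
SW7: 8.8  (via SW21)
Shortest route: SW11–SW29–SW21–SW7 = 8.8 hops' cost.

8.8 hops' cost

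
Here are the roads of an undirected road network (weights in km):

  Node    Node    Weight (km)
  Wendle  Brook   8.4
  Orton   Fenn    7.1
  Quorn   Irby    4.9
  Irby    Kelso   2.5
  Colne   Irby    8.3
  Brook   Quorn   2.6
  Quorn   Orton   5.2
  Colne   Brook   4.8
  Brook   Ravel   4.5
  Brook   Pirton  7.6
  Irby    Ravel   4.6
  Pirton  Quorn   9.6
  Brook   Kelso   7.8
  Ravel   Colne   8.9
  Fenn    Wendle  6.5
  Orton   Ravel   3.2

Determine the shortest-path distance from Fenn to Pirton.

21.9 km

Candidate routes:
Fenn → Orton → Quorn → Pirton: 7.1+5.2+9.6 = 21.9
Fenn → Orton → Quorn → Brook → Pirton: 7.1+5.2+2.6+7.6 = 22.5
Fenn → Wendle → Brook → Pirton: 6.5+8.4+7.6 = 22.5
Fenn → Orton → Ravel → Brook → Pirton: 7.1+3.2+4.5+7.6 = 22.4
Cheapest is Fenn → Orton → Quorn → Pirton at 21.9 km.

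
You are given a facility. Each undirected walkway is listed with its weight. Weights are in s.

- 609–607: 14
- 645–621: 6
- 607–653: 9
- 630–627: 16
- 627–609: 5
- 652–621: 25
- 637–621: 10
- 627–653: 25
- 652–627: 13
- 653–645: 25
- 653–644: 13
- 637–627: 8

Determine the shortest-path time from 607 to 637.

Running Dijkstra from 607:
607: 0
653: 9  (via 607)
609: 14  (via 607)
627: 19  (via 609)
644: 22  (via 653)
637: 27  (via 627)
Shortest route: 607–609–627–637 = 27 s.

27 s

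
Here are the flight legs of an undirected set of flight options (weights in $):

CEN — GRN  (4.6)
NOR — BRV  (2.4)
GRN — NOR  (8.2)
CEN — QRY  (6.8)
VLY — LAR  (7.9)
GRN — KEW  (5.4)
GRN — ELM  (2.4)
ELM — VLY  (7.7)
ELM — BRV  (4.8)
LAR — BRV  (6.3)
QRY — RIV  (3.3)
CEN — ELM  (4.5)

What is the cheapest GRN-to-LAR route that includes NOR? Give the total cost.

Shortest GRN→NOR: GRN–NOR = 8.2
Shortest NOR→LAR: NOR–BRV–LAR = 8.7
Total via NOR: 8.2 + 8.7 = $16.9.

$16.9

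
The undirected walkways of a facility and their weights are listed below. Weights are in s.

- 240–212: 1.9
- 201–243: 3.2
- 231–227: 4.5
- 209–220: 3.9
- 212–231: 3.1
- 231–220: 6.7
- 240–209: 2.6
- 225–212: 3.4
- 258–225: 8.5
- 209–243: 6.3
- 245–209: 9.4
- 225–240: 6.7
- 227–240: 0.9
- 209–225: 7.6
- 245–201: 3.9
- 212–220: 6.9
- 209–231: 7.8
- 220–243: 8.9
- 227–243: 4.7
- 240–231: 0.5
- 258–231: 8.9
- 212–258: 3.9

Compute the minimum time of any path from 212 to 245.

13.9 s

Compare a few routes:
212 → 231 → 240 → 209 → 245: 3.1+0.5+2.6+9.4 = 15.6
212 → 231 → 240 → 227 → 243 → 201 → 245: 3.1+0.5+0.9+4.7+3.2+3.9 = 16.3
212 → 240 → 209 → 245: 1.9+2.6+9.4 = 13.9
212 → 240 → 227 → 243 → 201 → 245: 1.9+0.9+4.7+3.2+3.9 = 14.6
Cheapest is 212 → 240 → 209 → 245 at 13.9 s.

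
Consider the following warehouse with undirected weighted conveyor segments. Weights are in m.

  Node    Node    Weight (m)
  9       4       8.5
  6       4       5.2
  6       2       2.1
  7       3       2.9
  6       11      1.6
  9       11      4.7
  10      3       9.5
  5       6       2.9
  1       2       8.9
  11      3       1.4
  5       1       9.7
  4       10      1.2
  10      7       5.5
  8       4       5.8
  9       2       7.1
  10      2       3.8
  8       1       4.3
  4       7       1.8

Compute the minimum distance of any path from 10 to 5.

8.8 m

Compare a few routes:
10 → 2 → 6 → 5: 3.8+2.1+2.9 = 8.8
10 → 4 → 6 → 5: 1.2+5.2+2.9 = 9.3
Cheapest is 10 → 2 → 6 → 5 at 8.8 m.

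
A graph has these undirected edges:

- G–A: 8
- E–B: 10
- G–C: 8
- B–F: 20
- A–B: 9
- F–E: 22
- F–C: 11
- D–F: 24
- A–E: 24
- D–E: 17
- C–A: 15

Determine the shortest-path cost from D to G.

Settle nodes by increasing distance from D:
D: 0
E: 17  (via D)
F: 24  (via D)
B: 27  (via E)
C: 35  (via F)
A: 36  (via B)
G: 43  (via C)
Shortest route: D–F–C–G = 43.

43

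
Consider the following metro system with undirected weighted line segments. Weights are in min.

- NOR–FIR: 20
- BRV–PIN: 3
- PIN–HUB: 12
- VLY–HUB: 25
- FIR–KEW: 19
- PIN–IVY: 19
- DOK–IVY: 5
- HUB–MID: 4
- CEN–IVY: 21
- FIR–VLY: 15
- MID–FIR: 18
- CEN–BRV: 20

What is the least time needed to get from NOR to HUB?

Shortest distances from NOR:
NOR: 0
FIR: 20  (via NOR)
VLY: 35  (via FIR)
MID: 38  (via FIR)
KEW: 39  (via FIR)
HUB: 42  (via MID)
Shortest route: NOR → FIR → MID → HUB = 42 min.

42 min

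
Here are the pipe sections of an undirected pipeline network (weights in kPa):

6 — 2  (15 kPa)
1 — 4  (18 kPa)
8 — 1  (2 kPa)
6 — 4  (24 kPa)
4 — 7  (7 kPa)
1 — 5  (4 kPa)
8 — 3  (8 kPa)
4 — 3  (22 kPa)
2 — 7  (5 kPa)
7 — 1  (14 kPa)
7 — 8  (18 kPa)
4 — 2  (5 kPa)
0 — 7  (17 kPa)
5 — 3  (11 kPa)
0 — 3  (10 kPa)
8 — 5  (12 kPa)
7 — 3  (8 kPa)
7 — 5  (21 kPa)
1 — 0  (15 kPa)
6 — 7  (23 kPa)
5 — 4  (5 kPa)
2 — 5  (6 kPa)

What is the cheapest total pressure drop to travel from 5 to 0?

19 kPa

Compare a few routes:
5 → 1 → 8 → 3 → 0: 4+2+8+10 = 24
5 → 3 → 0: 11+10 = 21
5 → 1 → 0: 4+15 = 19
The minimum is 19 kPa via 5 → 1 → 0.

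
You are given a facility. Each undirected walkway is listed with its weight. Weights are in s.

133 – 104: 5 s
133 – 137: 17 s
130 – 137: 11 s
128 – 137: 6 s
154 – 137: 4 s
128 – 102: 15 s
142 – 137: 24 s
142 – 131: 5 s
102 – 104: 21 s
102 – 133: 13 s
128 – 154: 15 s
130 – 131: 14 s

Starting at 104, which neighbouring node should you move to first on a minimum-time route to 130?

133

Candidate routes:
104–133–102–128–137–130: 5+13+15+6+11 = 50
104–102–128–137–130: 21+15+6+11 = 53
104–102–133–137–130: 21+13+17+11 = 62
104–133–137–130: 5+17+11 = 33
Cheapest is 104–133–137–130 at 33 s.
So from 104 the first move is to 133.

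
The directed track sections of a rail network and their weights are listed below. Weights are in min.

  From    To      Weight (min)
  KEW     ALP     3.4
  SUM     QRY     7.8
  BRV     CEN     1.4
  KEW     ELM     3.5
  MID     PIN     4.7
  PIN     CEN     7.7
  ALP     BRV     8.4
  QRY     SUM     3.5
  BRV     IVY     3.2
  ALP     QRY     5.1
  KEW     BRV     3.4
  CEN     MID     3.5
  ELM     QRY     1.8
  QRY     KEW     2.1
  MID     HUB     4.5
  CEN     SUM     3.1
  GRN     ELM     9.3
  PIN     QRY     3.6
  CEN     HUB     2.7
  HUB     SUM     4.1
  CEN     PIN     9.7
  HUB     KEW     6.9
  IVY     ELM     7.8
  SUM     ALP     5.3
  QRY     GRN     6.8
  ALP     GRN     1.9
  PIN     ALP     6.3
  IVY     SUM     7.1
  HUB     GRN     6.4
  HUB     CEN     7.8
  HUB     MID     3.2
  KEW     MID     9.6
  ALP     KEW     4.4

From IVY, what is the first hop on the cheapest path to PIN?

ELM

Candidate routes:
IVY - ELM - QRY - KEW - BRV - CEN - PIN: 7.8+1.8+2.1+3.4+1.4+9.7 = 26.2
IVY - ELM - QRY - KEW - BRV - CEN - MID - PIN: 7.8+1.8+2.1+3.4+1.4+3.5+4.7 = 24.7
IVY - ELM - QRY - KEW - MID - PIN: 7.8+1.8+2.1+9.6+4.7 = 26
Cheapest is IVY - ELM - QRY - KEW - BRV - CEN - MID - PIN at 24.7 min.
So from IVY the first move is to ELM.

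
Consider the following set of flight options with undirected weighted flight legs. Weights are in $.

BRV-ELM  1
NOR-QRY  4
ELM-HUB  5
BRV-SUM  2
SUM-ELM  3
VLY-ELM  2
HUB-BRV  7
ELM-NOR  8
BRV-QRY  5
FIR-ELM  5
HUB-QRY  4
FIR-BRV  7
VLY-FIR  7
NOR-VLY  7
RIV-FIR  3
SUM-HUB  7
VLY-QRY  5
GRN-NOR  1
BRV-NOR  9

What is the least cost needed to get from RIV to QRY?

$14

Running Dijkstra from RIV:
RIV: 0
FIR: 3  (via RIV)
ELM: 8  (via FIR)
BRV: 9  (via ELM)
VLY: 10  (via FIR)
SUM: 11  (via ELM)
HUB: 13  (via ELM)
QRY: 14  (via BRV)
Shortest route: RIV–FIR–ELM–BRV–QRY = $14.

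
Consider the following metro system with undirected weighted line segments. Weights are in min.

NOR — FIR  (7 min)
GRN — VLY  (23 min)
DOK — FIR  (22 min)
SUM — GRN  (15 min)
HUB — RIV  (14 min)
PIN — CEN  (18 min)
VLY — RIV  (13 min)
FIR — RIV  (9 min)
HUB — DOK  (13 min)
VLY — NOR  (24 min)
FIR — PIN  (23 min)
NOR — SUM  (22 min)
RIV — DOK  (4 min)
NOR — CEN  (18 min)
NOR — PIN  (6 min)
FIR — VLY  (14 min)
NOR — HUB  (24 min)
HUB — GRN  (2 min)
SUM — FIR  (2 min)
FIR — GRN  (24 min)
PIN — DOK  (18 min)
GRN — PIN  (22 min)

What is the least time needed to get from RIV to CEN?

34 min

Running Dijkstra from RIV:
RIV: 0
DOK: 4  (via RIV)
FIR: 9  (via RIV)
SUM: 11  (via FIR)
VLY: 13  (via RIV)
HUB: 14  (via RIV)
GRN: 16  (via HUB)
NOR: 16  (via FIR)
PIN: 22  (via DOK)
CEN: 34  (via NOR)
Shortest route: RIV → FIR → NOR → CEN = 34 min.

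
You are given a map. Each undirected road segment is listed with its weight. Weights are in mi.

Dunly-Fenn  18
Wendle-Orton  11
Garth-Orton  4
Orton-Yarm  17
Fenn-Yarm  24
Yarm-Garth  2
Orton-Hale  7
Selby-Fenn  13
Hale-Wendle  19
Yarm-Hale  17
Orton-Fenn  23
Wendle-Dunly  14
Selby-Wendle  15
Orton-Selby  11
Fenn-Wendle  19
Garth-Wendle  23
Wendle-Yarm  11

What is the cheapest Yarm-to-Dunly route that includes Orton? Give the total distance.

31 mi

Shortest Yarm→Orton: Yarm → Garth → Orton = 6
Best Orton to Dunly: Orton → Wendle → Dunly costing 25
Total via Orton: 6 + 25 = 31 mi.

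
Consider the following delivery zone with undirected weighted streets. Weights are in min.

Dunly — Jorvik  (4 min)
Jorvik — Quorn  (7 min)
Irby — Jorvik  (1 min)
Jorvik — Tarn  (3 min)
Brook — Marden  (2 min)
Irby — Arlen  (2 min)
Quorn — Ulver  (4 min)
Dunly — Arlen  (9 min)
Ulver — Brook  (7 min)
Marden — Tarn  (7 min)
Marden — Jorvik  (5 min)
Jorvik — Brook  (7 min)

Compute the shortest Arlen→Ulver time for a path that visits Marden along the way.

17 min

Best Arlen to Marden: Arlen → Irby → Jorvik → Marden costing 8
Best Marden to Ulver: Marden → Brook → Ulver costing 9
Total via Marden: 8 + 9 = 17 min.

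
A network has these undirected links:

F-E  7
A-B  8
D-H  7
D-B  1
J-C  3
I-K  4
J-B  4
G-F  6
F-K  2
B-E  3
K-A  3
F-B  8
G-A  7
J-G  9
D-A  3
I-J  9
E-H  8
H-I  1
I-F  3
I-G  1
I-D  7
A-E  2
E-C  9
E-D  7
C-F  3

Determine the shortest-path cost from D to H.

Enumerating some paths:
D–I–H: 7+1 = 8
D–H: 7 = 7
The minimum is 7 via D–H.

7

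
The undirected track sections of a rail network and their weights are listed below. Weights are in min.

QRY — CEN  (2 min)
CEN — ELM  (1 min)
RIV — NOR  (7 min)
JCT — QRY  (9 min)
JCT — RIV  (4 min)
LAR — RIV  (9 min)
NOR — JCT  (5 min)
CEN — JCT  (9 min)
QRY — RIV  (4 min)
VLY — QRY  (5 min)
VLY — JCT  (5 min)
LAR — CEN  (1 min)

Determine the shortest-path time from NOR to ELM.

Compare a few routes:
NOR - JCT - RIV - QRY - CEN - ELM: 5+4+4+2+1 = 16
NOR - JCT - QRY - CEN - ELM: 5+9+2+1 = 17
NOR - RIV - QRY - CEN - ELM: 7+4+2+1 = 14
NOR - JCT - CEN - ELM: 5+9+1 = 15
Cheapest is NOR - RIV - QRY - CEN - ELM at 14 min.

14 min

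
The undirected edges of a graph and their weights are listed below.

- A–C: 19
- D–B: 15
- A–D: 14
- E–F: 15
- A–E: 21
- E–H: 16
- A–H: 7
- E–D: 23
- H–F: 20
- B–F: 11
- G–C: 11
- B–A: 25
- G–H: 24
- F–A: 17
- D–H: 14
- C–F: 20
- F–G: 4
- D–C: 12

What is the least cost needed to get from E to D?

Settle nodes by increasing distance from E:
E: 0
F: 15  (via E)
H: 16  (via E)
G: 19  (via F)
A: 21  (via E)
D: 23  (via E)
Shortest route: E–D = 23.

23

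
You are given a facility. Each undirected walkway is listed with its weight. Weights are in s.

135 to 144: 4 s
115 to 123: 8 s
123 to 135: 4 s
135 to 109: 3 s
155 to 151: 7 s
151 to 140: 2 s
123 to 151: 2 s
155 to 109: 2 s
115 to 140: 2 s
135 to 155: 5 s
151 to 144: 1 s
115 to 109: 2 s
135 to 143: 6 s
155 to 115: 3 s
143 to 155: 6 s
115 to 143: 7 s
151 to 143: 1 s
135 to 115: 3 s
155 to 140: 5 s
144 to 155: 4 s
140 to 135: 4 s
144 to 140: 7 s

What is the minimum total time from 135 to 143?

Running Dijkstra from 135:
135: 0
109: 3  (via 135)
115: 3  (via 135)
140: 4  (via 135)
123: 4  (via 135)
144: 4  (via 135)
151: 5  (via 144)
155: 5  (via 135)
143: 6  (via 135)
Shortest route: 135 → 143 = 6 s.

6 s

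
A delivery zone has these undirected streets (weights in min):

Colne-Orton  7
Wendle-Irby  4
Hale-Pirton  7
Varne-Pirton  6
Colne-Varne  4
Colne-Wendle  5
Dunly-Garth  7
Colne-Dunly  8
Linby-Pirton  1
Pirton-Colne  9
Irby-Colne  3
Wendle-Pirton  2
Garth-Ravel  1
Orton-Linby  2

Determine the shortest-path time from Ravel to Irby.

19 min

Settle nodes by increasing distance from Ravel:
Ravel: 0
Garth: 1  (via Ravel)
Dunly: 8  (via Garth)
Colne: 16  (via Dunly)
Irby: 19  (via Colne)
Shortest route: Ravel–Garth–Dunly–Colne–Irby = 19 min.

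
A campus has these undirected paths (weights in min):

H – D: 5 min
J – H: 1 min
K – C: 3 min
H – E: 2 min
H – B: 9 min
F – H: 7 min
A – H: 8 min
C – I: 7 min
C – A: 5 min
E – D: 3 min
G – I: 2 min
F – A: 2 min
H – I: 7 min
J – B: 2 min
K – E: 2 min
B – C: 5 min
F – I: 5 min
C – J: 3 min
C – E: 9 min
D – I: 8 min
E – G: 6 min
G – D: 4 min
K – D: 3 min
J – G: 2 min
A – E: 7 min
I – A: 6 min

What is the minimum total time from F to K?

Shortest distances from F:
F: 0
A: 2  (via F)
I: 5  (via F)
C: 7  (via A)
G: 7  (via I)
H: 7  (via F)
J: 8  (via H)
E: 9  (via A)
B: 10  (via J)
K: 10  (via C)
Shortest route: F–A–C–K = 10 min.

10 min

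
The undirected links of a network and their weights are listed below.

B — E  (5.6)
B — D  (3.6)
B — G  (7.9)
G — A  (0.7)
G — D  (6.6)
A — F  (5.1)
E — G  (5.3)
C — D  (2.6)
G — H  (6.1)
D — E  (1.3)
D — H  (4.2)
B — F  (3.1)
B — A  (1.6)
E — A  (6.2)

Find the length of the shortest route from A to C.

7.8

Compare a few routes:
A - G - D - C: 0.7+6.6+2.6 = 9.9
A - E - D - C: 6.2+1.3+2.6 = 10.1
A - G - E - D - C: 0.7+5.3+1.3+2.6 = 9.9
A - B - D - C: 1.6+3.6+2.6 = 7.8
The minimum is 7.8 via A - B - D - C.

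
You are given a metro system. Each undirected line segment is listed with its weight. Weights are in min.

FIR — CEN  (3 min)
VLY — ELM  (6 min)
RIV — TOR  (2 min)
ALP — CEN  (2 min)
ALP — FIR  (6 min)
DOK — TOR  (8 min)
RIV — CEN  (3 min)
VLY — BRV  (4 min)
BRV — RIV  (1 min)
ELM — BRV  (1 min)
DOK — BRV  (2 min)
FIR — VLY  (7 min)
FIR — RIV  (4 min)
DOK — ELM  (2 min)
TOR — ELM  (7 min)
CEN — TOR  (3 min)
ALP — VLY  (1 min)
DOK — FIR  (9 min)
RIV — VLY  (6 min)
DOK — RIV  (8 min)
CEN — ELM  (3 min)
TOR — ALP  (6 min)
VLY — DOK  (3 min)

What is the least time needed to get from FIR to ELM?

6 min

Enumerating some paths:
FIR → CEN → RIV → BRV → ELM: 3+3+1+1 = 8
FIR → CEN → ELM: 3+3 = 6
FIR → RIV → BRV → DOK → ELM: 4+1+2+2 = 9
The minimum is 6 min via FIR → CEN → ELM.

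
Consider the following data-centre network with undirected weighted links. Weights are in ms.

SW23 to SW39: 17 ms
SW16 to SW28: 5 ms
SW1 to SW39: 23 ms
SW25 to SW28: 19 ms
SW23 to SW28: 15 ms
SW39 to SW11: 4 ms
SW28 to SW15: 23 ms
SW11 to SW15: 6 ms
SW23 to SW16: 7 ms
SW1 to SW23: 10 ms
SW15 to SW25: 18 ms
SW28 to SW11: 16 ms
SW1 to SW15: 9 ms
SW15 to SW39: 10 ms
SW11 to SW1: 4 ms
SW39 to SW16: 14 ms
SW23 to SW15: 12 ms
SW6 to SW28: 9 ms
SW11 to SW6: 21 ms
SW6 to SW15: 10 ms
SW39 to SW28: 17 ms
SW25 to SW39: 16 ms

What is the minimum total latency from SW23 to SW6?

Shortest distances from SW23:
SW23: 0
SW16: 7  (via SW23)
SW1: 10  (via SW23)
SW15: 12  (via SW23)
SW28: 12  (via SW16)
SW11: 14  (via SW1)
SW39: 17  (via SW23)
SW6: 21  (via SW28)
Shortest route: SW23 → SW16 → SW28 → SW6 = 21 ms.

21 ms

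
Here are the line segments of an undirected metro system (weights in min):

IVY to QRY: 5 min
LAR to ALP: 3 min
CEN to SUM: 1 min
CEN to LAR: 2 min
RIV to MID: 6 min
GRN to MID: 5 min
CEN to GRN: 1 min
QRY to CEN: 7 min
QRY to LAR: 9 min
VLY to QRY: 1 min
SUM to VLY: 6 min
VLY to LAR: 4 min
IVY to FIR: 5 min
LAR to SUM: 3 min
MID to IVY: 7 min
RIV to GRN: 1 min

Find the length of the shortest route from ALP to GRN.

6 min

Compare a few routes:
ALP–LAR–SUM–CEN–GRN: 3+3+1+1 = 8
ALP–LAR–CEN–GRN: 3+2+1 = 6
ALP–LAR–VLY–SUM–CEN–GRN: 3+4+6+1+1 = 15
Cheapest is ALP–LAR–CEN–GRN at 6 min.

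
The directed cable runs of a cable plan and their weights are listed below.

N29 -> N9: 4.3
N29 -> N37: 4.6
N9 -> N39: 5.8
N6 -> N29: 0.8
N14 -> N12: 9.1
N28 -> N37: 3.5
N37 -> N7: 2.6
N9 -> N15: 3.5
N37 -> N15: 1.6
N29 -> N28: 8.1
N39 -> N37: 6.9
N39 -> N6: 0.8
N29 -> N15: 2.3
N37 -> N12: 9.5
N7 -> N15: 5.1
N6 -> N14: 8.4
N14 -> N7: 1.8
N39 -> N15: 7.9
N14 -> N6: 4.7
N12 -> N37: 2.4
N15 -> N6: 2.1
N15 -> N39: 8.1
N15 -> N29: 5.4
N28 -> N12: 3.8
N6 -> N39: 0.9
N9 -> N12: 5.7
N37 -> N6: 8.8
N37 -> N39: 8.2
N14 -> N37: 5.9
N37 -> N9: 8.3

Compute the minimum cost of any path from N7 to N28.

Running Dijkstra from N7:
N7: 0
N15: 5.1  (via N7)
N6: 7.2  (via N15)
N29: 8  (via N6)
N39: 8.1  (via N6)
N9: 12.3  (via N29)
N37: 12.6  (via N29)
N14: 15.6  (via N6)
N28: 16.1  (via N29)
Shortest route: N7–N15–N6–N29–N28 = 16.1.

16.1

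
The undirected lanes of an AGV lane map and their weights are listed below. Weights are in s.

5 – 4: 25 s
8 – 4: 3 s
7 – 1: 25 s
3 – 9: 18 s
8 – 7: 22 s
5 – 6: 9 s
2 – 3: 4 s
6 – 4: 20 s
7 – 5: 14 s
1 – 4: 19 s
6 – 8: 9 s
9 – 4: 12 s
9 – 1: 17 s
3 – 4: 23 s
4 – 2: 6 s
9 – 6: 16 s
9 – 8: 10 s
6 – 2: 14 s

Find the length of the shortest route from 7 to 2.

Running Dijkstra from 7:
7: 0
5: 14  (via 7)
8: 22  (via 7)
6: 23  (via 5)
1: 25  (via 7)
4: 25  (via 8)
2: 31  (via 4)
Shortest route: 7–8–4–2 = 31 s.

31 s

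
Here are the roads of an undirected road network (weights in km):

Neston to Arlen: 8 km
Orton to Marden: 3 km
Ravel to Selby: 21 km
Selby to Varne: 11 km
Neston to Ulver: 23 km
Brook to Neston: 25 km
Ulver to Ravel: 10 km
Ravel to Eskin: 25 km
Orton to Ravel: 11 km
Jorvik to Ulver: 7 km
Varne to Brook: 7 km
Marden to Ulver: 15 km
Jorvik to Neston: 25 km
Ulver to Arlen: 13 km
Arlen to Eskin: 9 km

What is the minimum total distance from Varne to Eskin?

Settle nodes by increasing distance from Varne:
Varne: 0
Brook: 7  (via Varne)
Selby: 11  (via Varne)
Neston: 32  (via Brook)
Ravel: 32  (via Selby)
Arlen: 40  (via Neston)
Ulver: 42  (via Ravel)
Orton: 43  (via Ravel)
Marden: 46  (via Orton)
Eskin: 49  (via Arlen)
Shortest route: Varne–Brook–Neston–Arlen–Eskin = 49 km.

49 km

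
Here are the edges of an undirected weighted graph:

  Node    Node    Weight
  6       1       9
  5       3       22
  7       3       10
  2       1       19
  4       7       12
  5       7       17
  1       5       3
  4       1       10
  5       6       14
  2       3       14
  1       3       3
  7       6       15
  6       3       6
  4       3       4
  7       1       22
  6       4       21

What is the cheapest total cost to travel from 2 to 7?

24

Enumerating some paths:
2 - 3 - 4 - 7: 14+4+12 = 30
2 - 3 - 7: 14+10 = 24
Cheapest is 2 - 3 - 7 at 24.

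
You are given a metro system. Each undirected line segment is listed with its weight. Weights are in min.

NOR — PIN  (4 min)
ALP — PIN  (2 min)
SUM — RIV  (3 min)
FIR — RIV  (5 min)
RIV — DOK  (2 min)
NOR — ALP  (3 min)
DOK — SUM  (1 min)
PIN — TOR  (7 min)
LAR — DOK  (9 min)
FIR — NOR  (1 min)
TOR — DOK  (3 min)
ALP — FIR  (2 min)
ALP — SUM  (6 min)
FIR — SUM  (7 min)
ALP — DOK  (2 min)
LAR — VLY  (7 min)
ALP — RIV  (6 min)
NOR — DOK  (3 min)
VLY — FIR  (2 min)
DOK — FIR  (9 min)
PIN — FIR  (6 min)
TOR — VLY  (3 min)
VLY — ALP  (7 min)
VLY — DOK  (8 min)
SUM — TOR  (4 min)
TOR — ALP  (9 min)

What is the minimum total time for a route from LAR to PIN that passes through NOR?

Shortest LAR→NOR: LAR → VLY → FIR → NOR = 10
Shortest NOR→PIN: NOR → PIN = 4
Total via NOR: 10 + 4 = 14 min.

14 min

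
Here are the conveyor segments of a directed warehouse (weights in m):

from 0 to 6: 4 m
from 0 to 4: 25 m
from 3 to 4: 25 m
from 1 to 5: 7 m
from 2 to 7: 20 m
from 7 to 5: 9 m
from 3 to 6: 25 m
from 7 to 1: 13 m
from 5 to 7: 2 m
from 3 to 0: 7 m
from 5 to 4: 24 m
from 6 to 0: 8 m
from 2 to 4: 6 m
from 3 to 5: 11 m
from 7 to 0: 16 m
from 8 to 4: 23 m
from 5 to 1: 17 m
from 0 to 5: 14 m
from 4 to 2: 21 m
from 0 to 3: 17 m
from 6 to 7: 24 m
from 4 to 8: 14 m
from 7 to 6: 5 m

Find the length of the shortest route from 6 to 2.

Enumerating some paths:
6 → 0 → 5 → 4 → 2: 8+14+24+21 = 67
6 → 0 → 3 → 4 → 2: 8+17+25+21 = 71
6 → 0 → 4 → 2: 8+25+21 = 54
Cheapest is 6 → 0 → 4 → 2 at 54 m.

54 m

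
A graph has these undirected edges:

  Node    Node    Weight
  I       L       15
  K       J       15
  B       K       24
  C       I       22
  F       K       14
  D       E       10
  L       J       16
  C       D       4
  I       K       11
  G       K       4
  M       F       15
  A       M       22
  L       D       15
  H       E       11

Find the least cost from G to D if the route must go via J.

50

Shortest G→J: G–K–J = 19
Best J to D: J–L–D costing 31
Total via J: 19 + 31 = 50.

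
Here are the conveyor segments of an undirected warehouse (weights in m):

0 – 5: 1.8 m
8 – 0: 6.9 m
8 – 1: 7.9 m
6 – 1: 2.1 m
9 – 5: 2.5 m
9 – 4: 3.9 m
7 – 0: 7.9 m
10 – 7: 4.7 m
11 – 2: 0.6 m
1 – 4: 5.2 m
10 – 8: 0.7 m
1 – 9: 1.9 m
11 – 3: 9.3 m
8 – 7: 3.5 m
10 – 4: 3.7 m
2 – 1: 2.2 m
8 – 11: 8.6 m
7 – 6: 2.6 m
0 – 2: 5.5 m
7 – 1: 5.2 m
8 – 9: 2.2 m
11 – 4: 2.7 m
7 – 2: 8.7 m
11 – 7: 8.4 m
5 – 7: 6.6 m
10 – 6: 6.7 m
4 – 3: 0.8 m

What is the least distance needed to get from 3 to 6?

Running Dijkstra from 3:
3: 0
4: 0.8  (via 3)
11: 3.5  (via 4)
2: 4.1  (via 11)
10: 4.5  (via 4)
9: 4.7  (via 4)
8: 5.2  (via 10)
1: 6  (via 4)
5: 7.2  (via 9)
6: 8.1  (via 1)
Shortest route: 3–4–1–6 = 8.1 m.

8.1 m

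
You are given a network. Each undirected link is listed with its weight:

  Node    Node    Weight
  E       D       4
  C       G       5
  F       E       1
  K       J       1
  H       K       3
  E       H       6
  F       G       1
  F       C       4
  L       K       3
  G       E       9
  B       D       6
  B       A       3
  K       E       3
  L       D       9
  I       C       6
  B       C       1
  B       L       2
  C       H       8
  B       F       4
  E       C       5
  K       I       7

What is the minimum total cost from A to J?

9

Shortest distances from A:
A: 0
B: 3  (via A)
C: 4  (via B)
L: 5  (via B)
F: 7  (via B)
E: 8  (via F)
G: 8  (via F)
K: 8  (via L)
D: 9  (via B)
J: 9  (via K)
Shortest route: A–B–L–K–J = 9.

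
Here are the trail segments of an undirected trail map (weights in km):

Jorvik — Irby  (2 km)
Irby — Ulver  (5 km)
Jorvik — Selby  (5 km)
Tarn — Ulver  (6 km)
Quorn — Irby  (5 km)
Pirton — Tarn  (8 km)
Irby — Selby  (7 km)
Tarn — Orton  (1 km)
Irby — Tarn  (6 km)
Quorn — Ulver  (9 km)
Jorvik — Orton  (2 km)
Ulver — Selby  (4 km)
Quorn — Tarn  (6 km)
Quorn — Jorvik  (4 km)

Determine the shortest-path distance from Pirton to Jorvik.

Settle nodes by increasing distance from Pirton:
Pirton: 0
Tarn: 8  (via Pirton)
Orton: 9  (via Tarn)
Jorvik: 11  (via Orton)
Shortest route: Pirton–Tarn–Orton–Jorvik = 11 km.

11 km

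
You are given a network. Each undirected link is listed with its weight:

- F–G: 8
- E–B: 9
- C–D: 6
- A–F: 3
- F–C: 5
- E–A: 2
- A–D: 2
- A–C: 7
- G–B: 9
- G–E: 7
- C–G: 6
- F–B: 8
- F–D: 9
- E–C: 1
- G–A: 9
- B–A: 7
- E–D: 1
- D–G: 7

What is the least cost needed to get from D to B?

9

Settle nodes by increasing distance from D:
D: 0
E: 1  (via D)
A: 2  (via D)
C: 2  (via E)
F: 5  (via A)
G: 7  (via D)
B: 9  (via A)
Shortest route: D–A–B = 9.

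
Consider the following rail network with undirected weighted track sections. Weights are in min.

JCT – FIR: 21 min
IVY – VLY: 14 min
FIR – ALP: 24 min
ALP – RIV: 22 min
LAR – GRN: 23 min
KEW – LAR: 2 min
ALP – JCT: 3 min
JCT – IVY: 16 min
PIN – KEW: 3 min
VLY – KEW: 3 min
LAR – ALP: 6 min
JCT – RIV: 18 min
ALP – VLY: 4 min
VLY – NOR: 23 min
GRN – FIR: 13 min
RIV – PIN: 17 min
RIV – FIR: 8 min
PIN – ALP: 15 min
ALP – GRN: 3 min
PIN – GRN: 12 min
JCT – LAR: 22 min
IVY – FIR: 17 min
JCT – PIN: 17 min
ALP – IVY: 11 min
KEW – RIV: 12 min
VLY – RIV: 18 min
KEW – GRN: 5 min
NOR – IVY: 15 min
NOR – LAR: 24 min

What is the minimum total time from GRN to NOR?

29 min

Settle nodes by increasing distance from GRN:
GRN: 0
ALP: 3  (via GRN)
KEW: 5  (via GRN)
JCT: 6  (via ALP)
LAR: 7  (via KEW)
VLY: 7  (via ALP)
PIN: 8  (via KEW)
FIR: 13  (via GRN)
IVY: 14  (via ALP)
RIV: 17  (via KEW)
NOR: 29  (via IVY)
Shortest route: GRN–ALP–IVY–NOR = 29 min.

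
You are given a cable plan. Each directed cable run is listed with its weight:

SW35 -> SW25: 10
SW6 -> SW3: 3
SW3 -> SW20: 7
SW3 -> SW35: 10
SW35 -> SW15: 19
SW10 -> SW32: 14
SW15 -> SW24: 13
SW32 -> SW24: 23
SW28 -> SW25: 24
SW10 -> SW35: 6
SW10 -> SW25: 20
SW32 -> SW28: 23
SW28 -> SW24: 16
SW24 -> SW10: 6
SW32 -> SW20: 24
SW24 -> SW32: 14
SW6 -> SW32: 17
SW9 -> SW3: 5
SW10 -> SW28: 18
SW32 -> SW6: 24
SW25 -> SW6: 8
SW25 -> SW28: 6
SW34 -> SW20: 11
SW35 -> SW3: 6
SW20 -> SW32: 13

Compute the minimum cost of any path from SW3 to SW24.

Compare a few routes:
SW3–SW20–SW32–SW24: 7+13+23 = 43
SW3–SW35–SW25–SW28–SW24: 10+10+6+16 = 42
The minimum is 42 via SW3–SW35–SW25–SW28–SW24.

42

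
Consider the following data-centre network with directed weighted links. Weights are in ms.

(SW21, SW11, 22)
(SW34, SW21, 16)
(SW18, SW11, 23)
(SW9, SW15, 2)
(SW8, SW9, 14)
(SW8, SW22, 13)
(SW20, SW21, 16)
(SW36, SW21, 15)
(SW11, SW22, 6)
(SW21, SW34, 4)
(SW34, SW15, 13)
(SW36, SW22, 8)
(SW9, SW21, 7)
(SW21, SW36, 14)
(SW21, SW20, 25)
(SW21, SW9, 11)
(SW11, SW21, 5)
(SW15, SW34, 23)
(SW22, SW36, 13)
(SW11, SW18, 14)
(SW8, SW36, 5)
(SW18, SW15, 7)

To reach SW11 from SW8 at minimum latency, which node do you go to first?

Candidate routes:
SW8 → SW36 → SW21 → SW11: 5+15+22 = 42
SW8 → SW9 → SW21 → SW11: 14+7+22 = 43
The minimum is 42 ms via SW8 → SW36 → SW21 → SW11.
So from SW8 the first move is to SW36.

SW36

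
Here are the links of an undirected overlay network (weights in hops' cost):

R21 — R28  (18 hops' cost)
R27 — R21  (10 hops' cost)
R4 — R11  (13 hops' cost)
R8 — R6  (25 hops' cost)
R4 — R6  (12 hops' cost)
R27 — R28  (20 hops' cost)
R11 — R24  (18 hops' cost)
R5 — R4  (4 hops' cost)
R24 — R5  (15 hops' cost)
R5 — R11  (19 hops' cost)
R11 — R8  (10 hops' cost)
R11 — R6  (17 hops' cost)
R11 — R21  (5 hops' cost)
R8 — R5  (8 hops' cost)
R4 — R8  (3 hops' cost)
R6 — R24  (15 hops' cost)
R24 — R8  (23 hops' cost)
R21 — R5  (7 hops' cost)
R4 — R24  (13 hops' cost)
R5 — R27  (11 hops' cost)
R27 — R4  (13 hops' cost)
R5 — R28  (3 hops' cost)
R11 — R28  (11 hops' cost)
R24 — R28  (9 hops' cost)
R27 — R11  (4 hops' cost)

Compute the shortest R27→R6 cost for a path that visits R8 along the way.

29 hops' cost

Shortest R27→R8: R27–R11–R8 = 14
Best R8 to R6: R8–R4–R6 costing 15
Total via R8: 14 + 15 = 29 hops' cost.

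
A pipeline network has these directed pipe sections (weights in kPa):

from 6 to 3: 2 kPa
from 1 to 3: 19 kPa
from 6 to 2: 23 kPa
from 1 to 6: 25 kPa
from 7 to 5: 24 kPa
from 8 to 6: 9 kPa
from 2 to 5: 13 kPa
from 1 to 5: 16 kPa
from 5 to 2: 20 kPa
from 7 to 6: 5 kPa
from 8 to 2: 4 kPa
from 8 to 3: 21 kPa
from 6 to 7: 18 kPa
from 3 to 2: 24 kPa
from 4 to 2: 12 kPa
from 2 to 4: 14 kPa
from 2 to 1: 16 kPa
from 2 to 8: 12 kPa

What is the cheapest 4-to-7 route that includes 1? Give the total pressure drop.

71 kPa

Best 4 to 1: 4 → 2 → 1 costing 28
Shortest 1→7: 1 → 6 → 7 = 43
Total via 1: 28 + 43 = 71 kPa.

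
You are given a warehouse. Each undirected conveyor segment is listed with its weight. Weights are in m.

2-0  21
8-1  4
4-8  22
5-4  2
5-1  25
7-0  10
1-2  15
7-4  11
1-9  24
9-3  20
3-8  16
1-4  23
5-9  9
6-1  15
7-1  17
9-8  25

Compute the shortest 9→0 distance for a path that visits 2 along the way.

60 m

Best 9 to 2: 9 → 1 → 2 costing 39
Best 2 to 0: 2 → 0 costing 21
Total via 2: 39 + 21 = 60 m.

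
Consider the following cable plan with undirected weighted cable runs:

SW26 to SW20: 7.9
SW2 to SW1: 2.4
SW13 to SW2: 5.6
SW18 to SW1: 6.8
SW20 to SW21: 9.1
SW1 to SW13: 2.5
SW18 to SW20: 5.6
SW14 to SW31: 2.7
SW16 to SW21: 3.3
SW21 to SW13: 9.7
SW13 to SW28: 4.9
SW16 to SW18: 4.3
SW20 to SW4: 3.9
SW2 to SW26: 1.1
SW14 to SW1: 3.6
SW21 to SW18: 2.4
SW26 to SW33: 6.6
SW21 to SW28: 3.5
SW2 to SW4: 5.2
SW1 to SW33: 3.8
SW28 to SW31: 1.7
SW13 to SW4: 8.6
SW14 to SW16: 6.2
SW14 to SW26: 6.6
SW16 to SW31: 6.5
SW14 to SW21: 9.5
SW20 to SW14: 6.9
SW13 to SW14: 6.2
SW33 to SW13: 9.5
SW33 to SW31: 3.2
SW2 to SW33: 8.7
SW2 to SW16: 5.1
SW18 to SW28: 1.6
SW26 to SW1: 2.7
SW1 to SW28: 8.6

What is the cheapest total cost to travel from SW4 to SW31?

Compare a few routes:
SW4 → SW2 → SW1 → SW33 → SW31: 5.2+2.4+3.8+3.2 = 14.6
SW4 → SW20 → SW14 → SW31: 3.9+6.9+2.7 = 13.5
SW4 → SW2 → SW1 → SW14 → SW31: 5.2+2.4+3.6+2.7 = 13.9
SW4 → SW20 → SW18 → SW28 → SW31: 3.9+5.6+1.6+1.7 = 12.8
Cheapest is SW4 → SW20 → SW18 → SW28 → SW31 at 12.8.

12.8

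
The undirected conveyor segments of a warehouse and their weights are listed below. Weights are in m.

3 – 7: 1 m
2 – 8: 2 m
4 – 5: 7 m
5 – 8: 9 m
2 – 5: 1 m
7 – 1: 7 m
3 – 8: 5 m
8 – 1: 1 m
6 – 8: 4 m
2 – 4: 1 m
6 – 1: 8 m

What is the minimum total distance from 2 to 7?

8 m

Candidate routes:
2 → 5 → 8 → 1 → 7: 1+9+1+7 = 18
2 → 8 → 1 → 7: 2+1+7 = 10
2 → 8 → 3 → 7: 2+5+1 = 8
2 → 5 → 8 → 3 → 7: 1+9+5+1 = 16
The minimum is 8 m via 2 → 8 → 3 → 7.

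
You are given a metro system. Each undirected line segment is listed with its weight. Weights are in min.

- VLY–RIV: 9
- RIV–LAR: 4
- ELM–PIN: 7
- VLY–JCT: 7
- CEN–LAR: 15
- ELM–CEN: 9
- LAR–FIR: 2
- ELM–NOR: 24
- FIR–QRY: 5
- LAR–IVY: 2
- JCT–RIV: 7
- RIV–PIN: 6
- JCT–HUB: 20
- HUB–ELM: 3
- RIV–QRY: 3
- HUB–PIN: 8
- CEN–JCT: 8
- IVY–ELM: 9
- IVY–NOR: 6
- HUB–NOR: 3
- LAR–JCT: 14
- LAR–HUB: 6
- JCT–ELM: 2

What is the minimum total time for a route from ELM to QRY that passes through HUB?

16 min

Best ELM to HUB: ELM–HUB costing 3
Shortest HUB→QRY: HUB–LAR–FIR–QRY = 13
Total via HUB: 3 + 13 = 16 min.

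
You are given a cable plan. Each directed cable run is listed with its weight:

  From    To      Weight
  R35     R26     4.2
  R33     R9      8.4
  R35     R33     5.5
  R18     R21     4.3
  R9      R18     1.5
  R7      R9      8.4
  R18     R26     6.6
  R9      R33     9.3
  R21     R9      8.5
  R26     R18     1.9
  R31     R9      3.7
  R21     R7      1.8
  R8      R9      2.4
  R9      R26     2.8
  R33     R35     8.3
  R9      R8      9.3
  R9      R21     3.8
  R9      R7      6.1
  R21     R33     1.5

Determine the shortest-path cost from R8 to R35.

16

Candidate routes:
R8 → R9 → R18 → R21 → R33 → R35: 2.4+1.5+4.3+1.5+8.3 = 18
R8 → R9 → R33 → R35: 2.4+9.3+8.3 = 20
R8 → R9 → R21 → R33 → R35: 2.4+3.8+1.5+8.3 = 16
The minimum is 16 via R8 → R9 → R21 → R33 → R35.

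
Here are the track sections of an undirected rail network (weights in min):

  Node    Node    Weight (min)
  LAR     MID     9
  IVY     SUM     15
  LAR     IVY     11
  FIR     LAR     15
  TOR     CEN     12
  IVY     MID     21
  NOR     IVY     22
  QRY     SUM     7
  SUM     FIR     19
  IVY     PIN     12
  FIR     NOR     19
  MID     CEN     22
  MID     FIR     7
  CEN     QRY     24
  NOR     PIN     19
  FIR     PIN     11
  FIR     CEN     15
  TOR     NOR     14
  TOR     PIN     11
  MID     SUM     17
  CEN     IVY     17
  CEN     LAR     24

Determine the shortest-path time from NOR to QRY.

44 min

Enumerating some paths:
NOR - FIR - SUM - QRY: 19+19+7 = 45
NOR - IVY - SUM - QRY: 22+15+7 = 44
NOR - TOR - CEN - QRY: 14+12+24 = 50
The minimum is 44 min via NOR - IVY - SUM - QRY.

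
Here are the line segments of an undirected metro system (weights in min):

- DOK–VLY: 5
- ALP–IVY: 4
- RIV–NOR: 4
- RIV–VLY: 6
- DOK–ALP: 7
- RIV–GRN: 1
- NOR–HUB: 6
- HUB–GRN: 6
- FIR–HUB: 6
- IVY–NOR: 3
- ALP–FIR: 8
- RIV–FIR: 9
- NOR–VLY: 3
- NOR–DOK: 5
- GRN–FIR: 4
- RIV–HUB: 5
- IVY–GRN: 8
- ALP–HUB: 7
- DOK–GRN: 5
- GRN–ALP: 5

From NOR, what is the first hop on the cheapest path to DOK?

Compare a few routes:
NOR → VLY → DOK: 3+5 = 8
NOR → DOK: 5 = 5
Cheapest is NOR → DOK at 5 min.
So from NOR the first move is to DOK.

DOK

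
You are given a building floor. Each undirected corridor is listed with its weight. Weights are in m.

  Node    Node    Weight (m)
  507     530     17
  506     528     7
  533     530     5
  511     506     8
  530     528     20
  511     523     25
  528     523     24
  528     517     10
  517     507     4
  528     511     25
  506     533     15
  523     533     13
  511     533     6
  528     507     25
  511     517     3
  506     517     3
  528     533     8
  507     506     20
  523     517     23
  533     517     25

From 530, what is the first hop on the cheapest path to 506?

533

Compare a few routes:
530–533–511–517–506: 5+6+3+3 = 17
530–533–511–506: 5+6+8 = 19
The minimum is 17 m via 530–533–511–517–506.
So from 530 the first move is to 533.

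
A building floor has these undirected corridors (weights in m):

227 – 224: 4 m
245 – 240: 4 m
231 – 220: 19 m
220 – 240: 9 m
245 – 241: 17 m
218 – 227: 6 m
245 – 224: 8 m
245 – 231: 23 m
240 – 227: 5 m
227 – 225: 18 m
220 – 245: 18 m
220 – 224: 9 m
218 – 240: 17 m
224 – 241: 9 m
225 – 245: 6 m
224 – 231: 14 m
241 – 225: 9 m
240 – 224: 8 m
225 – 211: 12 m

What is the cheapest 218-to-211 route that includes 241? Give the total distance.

Shortest 218→241: 218–227–224–241 = 19
Best 241 to 211: 241–225–211 costing 21
Total via 241: 19 + 21 = 40 m.

40 m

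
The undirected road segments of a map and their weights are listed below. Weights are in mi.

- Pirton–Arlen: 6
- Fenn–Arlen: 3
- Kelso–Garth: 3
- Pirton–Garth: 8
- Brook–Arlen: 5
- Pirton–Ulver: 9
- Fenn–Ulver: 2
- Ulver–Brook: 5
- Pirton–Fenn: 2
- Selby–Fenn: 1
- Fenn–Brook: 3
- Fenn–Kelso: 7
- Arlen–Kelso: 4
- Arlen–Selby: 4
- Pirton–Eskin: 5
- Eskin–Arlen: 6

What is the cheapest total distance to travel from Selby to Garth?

Running Dijkstra from Selby:
Selby: 0
Fenn: 1  (via Selby)
Ulver: 3  (via Fenn)
Pirton: 3  (via Fenn)
Brook: 4  (via Fenn)
Arlen: 4  (via Selby)
Kelso: 8  (via Fenn)
Eskin: 8  (via Pirton)
Garth: 11  (via Pirton)
Shortest route: Selby–Fenn–Pirton–Garth = 11 mi.

11 mi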